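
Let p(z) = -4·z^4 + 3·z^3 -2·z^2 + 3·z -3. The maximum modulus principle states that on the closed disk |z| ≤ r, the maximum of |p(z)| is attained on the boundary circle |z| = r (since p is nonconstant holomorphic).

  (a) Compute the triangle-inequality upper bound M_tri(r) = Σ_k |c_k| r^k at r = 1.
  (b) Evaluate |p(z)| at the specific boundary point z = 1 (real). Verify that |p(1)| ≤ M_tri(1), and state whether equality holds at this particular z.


Coefficients: c_0 = -3, c_1 = 3, c_2 = -2, c_3 = 3, c_4 = -4. Radius r = 1.
Part (a). Triangle bound: M_tri(r) = Σ_k |c_k| r^k
  = |-3|·1^0 + |3|·1^1 + |-2|·1^2 + |3|·1^3 + |-4|·1^4
  = 3 + 3 + 2 + 3 + 4 = 15.
This bounds M(r) := max_{|z|=r} |p(z)| from above; equality holds iff all terms c_k z^k can be made to align in phase at a single z on |z|=r.
Part (b). At z = 1 (real, on the circle |z| = r):
  p(1) = (-3)·1^0 + (3)·1^1 + (-2)·1^2 + (3)·1^3 + (-4)·1^4 = -3.
  |p(1)| = 3.
Check: |p(1)| = 3 ≤ 15 = M_tri(1). ✓ Equality does not hold at z = 1 (the coefficients have mixed signs, so the terms do not all align in phase there).

M_tri(1) = 15; |p(1)| = 3; equality at z=1: no.


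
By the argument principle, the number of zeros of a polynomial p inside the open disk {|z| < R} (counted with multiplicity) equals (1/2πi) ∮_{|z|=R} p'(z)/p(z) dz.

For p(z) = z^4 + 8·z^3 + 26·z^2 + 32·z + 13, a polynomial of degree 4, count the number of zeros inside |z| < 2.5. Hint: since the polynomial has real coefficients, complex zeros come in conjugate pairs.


The zeros of p are: (-3 + 2i), (-3 - 2i), -1, -1.
Their magnitudes are: 3.606, 3.606, 1, 1.
Zeros with |z| < R = 2.5: -1, -1.
Count = 2.
By the argument principle, (1/2πi) ∮_{|z|=R} p'(z)/p(z) dz equals exactly this count.

Number of zeros inside |z| < 2.5: 2.


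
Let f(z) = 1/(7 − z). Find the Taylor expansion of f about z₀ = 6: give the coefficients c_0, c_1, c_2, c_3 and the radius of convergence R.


Let w = z − z₀, so z = z₀ + w.
Then 7 − z = 7 − (z₀ + w) = (7 − z₀) − w = 1 − w.
f(z) = 1/(1 − w) = (1/(1)) · 1/(1 − w/(1)) = Σ_{n≥0} w^n / (1)^(n+1).
So c_n = 1/(1)^(n+1):
  c_0 = 1/(1)^1 = 1.
  c_1 = 1/(1)^2 = 1.
  c_2 = 1/(1)^3 = 1.
  c_3 = 1/(1)^4 = 1.
The series is valid for |w/d| < 1, i.e. |z − z₀| < |d|.
Radius of convergence: R = |7 − z₀| = |1| = 1 (distance from z₀ to the singularity z = 7).

c_0 = 1, c_1 = 1, c_2 = 1, c_3 = 1; R = 1.


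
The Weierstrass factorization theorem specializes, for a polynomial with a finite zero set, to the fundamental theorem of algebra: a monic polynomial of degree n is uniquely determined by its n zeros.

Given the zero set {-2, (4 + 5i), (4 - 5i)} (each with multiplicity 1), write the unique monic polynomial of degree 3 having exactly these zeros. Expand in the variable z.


The polynomial is p(z) = ∏_{α ∈ S} (z − α), where S = {-2, (4 + 5i), (4 - 5i)}.
Expanding the product yields: p(z) = z^3 -6·z^2 + 25·z + 82.
Note conjugate pairs combine to real quadratics: (z − (4+5i))(z − (4−5i)) = z² − 8z + 41.
The resulting polynomial has degree 3 and real coefficients as required.

p(z) = z^3 -6·z^2 + 25·z + 82.


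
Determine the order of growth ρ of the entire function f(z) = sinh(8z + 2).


sinh(w) is a linear combination of e^{iw} and e^{−iw} (or e^w, e^{−w} in the hyperbolic case), so |sinh(w)| ≤ e^{|w|}. With w = 8z + 2, |w| ≤ 8|z| + 2 = 8r + 2 on |z| = r, giving M(r) ≤ e^{8r + 2}, so ρ ≤ 1. On a suitable ray (z = it for sin/cos; z = t for sinh/cosh, t real → ∞), |sinh(8z + 2)| grows like e^{8|t|}/2, so ρ ≥ 1. Hence ρ = 1.
Therefore ρ = 1.

Order ρ = 1.


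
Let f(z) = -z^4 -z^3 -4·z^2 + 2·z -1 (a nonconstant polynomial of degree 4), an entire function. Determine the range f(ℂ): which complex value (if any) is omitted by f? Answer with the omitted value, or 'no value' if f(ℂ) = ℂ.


Little Picard bounds the complement of f(ℂ) to at most one point.
For every w ∈ ℂ, the equation p(z) − w = 0 is a nonconstant polynomial in z and hence has at least one root by the fundamental theorem of algebra. So p is surjective onto ℂ, omitting no value.

Omitted value: no value.


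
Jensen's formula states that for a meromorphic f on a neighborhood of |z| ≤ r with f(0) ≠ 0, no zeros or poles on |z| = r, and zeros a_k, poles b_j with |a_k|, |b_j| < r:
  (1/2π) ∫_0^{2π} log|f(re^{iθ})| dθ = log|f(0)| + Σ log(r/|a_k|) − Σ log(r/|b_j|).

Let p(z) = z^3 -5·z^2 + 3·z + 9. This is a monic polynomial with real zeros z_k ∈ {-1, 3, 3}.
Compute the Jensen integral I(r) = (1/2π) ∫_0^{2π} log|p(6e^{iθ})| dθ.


Zeros: -1, 3, 3; r = 6.
Inside |z| < r: -1, 3, 3. Outside (|z| ≥ r): ∅.
p(0) = 9, so log|p(0)| = log(9) = 2.1972.
Apply Jensen: I(r) = log|p(0)| + Σ_k log(r/|z_k|), summed over zeros inside |z| < r.
  log(r/|z_k|) for z_k = -1: log(6/1) = 1.7918
  log(r/|z_k|) for z_k = 3: log(6/3) = 0.6931
  log(r/|z_k|) for z_k = 3: log(6/3) = 0.6931
Sum over inside zeros: 3.1781.
I(r) = log|p(0)| + (inside sum) = 2.1972 + 3.1781 = 5.3753.
Closed form (all zeros inside, monic): I(r) = n·log(r) = 3·log(6) = 5.3753. ✓

I(r) ≈ 5.3753.


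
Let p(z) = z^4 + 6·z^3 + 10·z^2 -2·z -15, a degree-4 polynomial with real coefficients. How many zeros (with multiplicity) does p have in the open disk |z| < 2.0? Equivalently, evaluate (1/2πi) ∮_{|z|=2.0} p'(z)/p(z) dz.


The zeros of p are: -3, (-2 + 1i), (-2 - 1i), 1.
Their magnitudes are: 3, 2.236, 2.236, 1.
Zeros with |z| < R = 2.0: 1.
Count = 1.
By the argument principle, (1/2πi) ∮_{|z|=R} p'(z)/p(z) dz equals exactly this count.

Number of zeros inside |z| < 2.0: 1.


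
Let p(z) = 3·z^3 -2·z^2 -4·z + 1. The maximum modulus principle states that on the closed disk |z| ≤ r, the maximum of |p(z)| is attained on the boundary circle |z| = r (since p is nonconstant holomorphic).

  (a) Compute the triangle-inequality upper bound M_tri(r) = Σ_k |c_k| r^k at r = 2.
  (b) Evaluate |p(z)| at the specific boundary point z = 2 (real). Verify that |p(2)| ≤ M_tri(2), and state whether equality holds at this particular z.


Coefficients: c_0 = 1, c_1 = -4, c_2 = -2, c_3 = 3. Radius r = 2.
Part (a). Triangle bound: M_tri(r) = Σ_k |c_k| r^k
  = |1|·2^0 + |-4|·2^1 + |-2|·2^2 + |3|·2^3
  = 1 + 8 + 8 + 24 = 41.
This bounds M(r) := max_{|z|=r} |p(z)| from above; equality holds iff all terms c_k z^k can be made to align in phase at a single z on |z|=r.
Part (b). At z = 2 (real, on the circle |z| = r):
  p(2) = (1)·2^0 + (-4)·2^1 + (-2)·2^2 + (3)·2^3 = 9.
  |p(2)| = 9.
Check: |p(2)| = 9 ≤ 41 = M_tri(2). ✓ Equality does not hold at z = 2 (the coefficients have mixed signs, so the terms do not all align in phase there).

M_tri(2) = 41; |p(2)| = 9; equality at z=2: no.


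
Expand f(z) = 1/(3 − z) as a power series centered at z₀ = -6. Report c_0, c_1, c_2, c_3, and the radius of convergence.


Let w = z − z₀, so z = z₀ + w.
Then 3 − z = 3 − (z₀ + w) = (3 − z₀) − w = 9 − w.
f(z) = 1/(9 − w) = (1/(9)) · 1/(1 − w/(9)) = Σ_{n≥0} w^n / (9)^(n+1).
So c_n = 1/(9)^(n+1):
  c_0 = 1/(9)^1 = 1/9.
  c_1 = 1/(9)^2 = 1/81.
  c_2 = 1/(9)^3 = 1/729.
  c_3 = 1/(9)^4 = 1/6561.
The series is valid for |w/d| < 1, i.e. |z − z₀| < |d|.
Radius of convergence: R = |3 − z₀| = |9| = 9 (distance from z₀ to the singularity z = 3).

c_0 = 1/9, c_1 = 1/81, c_2 = 1/729, c_3 = 1/6561; R = 9.


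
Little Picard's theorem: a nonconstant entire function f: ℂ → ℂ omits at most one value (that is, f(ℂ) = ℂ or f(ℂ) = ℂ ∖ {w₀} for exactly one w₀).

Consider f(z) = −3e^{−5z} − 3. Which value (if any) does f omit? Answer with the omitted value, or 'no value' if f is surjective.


Little Picard bounds the complement of f(ℂ) to at most one point.
e^{−5z} is never zero on ℂ, so -3·e^{−5z} takes every value in ℂ ∖ {0}. Adding -3 shifts the range to ℂ ∖ {-3}. Thus f omits exactly the value -3.

Omitted value: -3.


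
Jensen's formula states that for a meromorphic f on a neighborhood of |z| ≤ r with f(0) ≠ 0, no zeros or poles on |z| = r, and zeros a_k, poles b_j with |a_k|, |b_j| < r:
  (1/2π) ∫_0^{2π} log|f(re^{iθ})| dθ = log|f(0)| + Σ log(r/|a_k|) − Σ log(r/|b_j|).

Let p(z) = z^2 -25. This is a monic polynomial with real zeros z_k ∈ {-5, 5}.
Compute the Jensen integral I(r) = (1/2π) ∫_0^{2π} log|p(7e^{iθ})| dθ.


Zeros: -5, 5; r = 7.
Inside |z| < r: -5, 5. Outside (|z| ≥ r): ∅.
p(0) = -25, so log|p(0)| = log(25) = 3.2189.
Apply Jensen: I(r) = log|p(0)| + Σ_k log(r/|z_k|), summed over zeros inside |z| < r.
  log(r/|z_k|) for z_k = -5: log(7/5) = 0.3365
  log(r/|z_k|) for z_k = 5: log(7/5) = 0.3365
Sum over inside zeros: 0.6729.
I(r) = log|p(0)| + (inside sum) = 3.2189 + 0.6729 = 3.8918.
Closed form (all zeros inside, monic): I(r) = n·log(r) = 2·log(7) = 3.8918. ✓

I(r) ≈ 3.8918.


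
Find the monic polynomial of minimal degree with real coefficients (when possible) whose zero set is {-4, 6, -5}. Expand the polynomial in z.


The polynomial is p(z) = ∏_{α ∈ S} (z − α), where S = {-4, 6, -5}.
Expanding the product yields: p(z) = z^3 + 3·z^2 -34·z -120.
The resulting polynomial has degree 3 and real coefficients as required.

p(z) = z^3 + 3·z^2 -34·z -120.


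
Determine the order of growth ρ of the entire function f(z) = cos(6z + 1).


cos(w) is a linear combination of e^{iw} and e^{−iw} (or e^w, e^{−w} in the hyperbolic case), so |cos(w)| ≤ e^{|w|}. With w = 6z + 1, |w| ≤ 6|z| + 1 = 6r + 1 on |z| = r, giving M(r) ≤ e^{6r + 1}, so ρ ≤ 1. On a suitable ray (z = it for sin/cos; z = t for sinh/cosh, t real → ∞), |cos(6z + 1)| grows like e^{6|t|}/2, so ρ ≥ 1. Hence ρ = 1.
Therefore ρ = 1.

Order ρ = 1.


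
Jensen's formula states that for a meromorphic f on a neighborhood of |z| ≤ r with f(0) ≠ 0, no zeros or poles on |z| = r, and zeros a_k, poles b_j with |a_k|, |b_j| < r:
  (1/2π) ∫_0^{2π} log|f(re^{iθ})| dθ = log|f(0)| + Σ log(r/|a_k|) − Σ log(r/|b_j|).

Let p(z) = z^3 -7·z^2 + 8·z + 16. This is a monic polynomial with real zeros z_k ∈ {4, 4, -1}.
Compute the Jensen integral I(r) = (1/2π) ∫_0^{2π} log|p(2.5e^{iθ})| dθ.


Zeros: -1, 4, 4; r = 2.5.
Inside |z| < r: -1. Outside (|z| ≥ r): 4, 4.
p(0) = 16, so log|p(0)| = log(16) = 2.7726.
Apply Jensen: I(r) = log|p(0)| + Σ_k log(r/|z_k|), summed over zeros inside |z| < r.
  log(r/|z_k|) for z_k = -1: log(2.5/1) = 0.9163
  Outside zeros (4, 4) contribute nothing to the Jensen sum.
Sum over inside zeros: 0.9163.
I(r) = log|p(0)| + (inside sum) = 2.7726 + 0.9163 = 3.6889.
Note: since some zeros are outside |z| ≤ r, the simplified n·log(r) form does NOT apply — only the inside zeros contribute.

I(r) ≈ 3.6889.


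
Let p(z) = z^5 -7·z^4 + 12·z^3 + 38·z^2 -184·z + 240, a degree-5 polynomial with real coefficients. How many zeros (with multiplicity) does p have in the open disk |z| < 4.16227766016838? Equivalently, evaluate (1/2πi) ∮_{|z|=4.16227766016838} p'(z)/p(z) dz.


The zeros of p are: -3, (2 + 2i), (2 - 2i), (3 + 1i), (3 - 1i).
Their magnitudes are: 3, 2.828, 2.828, 3.162, 3.162.
Zeros with |z| < R = 4.16227766016838: -3, (2 + 2i), (2 - 2i), (3 + 1i), (3 - 1i).
Count = 5.
By the argument principle, (1/2πi) ∮_{|z|=R} p'(z)/p(z) dz equals exactly this count.

Number of zeros inside |z| < 4.16227766016838: 5.


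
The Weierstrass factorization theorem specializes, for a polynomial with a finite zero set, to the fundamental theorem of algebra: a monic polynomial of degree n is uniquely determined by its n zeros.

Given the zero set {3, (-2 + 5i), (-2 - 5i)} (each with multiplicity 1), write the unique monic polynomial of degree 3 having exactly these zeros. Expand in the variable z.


The polynomial is p(z) = ∏_{α ∈ S} (z − α), where S = {3, (-2 + 5i), (-2 - 5i)}.
Expanding the product yields: p(z) = z^3 + z^2 + 17·z -87.
Note conjugate pairs combine to real quadratics: (z − (-2+5i))(z − (-2−5i)) = z² + 4z + 29.
The resulting polynomial has degree 3 and real coefficients as required.

p(z) = z^3 + z^2 + 17·z -87.


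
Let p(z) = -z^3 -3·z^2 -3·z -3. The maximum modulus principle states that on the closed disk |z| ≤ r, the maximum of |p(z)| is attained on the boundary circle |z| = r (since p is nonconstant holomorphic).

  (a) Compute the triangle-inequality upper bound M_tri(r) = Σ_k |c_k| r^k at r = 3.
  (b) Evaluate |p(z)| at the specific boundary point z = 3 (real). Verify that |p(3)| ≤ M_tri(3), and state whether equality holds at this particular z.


Coefficients: c_0 = -3, c_1 = -3, c_2 = -3, c_3 = -1. Radius r = 3.
Part (a). Triangle bound: M_tri(r) = Σ_k |c_k| r^k
  = |-3|·3^0 + |-3|·3^1 + |-3|·3^2 + |-1|·3^3
  = 3 + 9 + 27 + 27 = 66.
This bounds M(r) := max_{|z|=r} |p(z)| from above; equality holds iff all terms c_k z^k can be made to align in phase at a single z on |z|=r.
Part (b). At z = 3 (real, on the circle |z| = r):
  p(3) = (-3)·3^0 + (-3)·3^1 + (-3)·3^2 + (-1)·3^3 = -66.
  |p(3)| = 66.
Since all nonzero coefficients share the same sign, |p(3)| = 66 = M_tri(3); the triangle bound is attained at z = 3, so in fact M(r) = 66.

M_tri(3) = 66; |p(3)| = 66; equality at z=3: yes.


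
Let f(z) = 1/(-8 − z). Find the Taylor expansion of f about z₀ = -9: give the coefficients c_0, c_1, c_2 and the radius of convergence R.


Let w = z − z₀, so z = z₀ + w.
Then -8 − z = -8 − (z₀ + w) = (-8 − z₀) − w = 1 − w.
f(z) = 1/(1 − w) = (1/(1)) · 1/(1 − w/(1)) = Σ_{n≥0} w^n / (1)^(n+1).
So c_n = 1/(1)^(n+1):
  c_0 = 1/(1)^1 = 1.
  c_1 = 1/(1)^2 = 1.
  c_2 = 1/(1)^3 = 1.
The series is valid for |w/d| < 1, i.e. |z − z₀| < |d|.
Radius of convergence: R = |-8 − z₀| = |1| = 1 (distance from z₀ to the singularity z = -8).

c_0 = 1, c_1 = 1, c_2 = 1; R = 1.


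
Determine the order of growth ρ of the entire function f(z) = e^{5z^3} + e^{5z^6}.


Each summand is entire of order 3 and 6 respectively (as in the single-exponential case). The order of a sum is at most the max of the orders, so ρ ≤ 6. For the lower bound: on |z|=r choose arg z so that 5z^6 is real positive; then |e^{5z^6}| = e^{5r^6} while |e^{5z^3}| ≤ e^{5r^3} = o(e^{5r^6}). So |f| ≥ e^{5r^6}(1 − o(1)) and ρ ≥ 6. Hence ρ = max(3, 6) = 6.
Therefore ρ = 6.

Order ρ = 6.


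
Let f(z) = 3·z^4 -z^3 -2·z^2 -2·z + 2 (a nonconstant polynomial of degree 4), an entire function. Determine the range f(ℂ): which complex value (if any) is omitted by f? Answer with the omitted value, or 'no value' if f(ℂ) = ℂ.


Little Picard bounds the complement of f(ℂ) to at most one point.
For every w ∈ ℂ, the equation p(z) − w = 0 is a nonconstant polynomial in z and hence has at least one root by the fundamental theorem of algebra. So p is surjective onto ℂ, omitting no value.

Omitted value: no value.


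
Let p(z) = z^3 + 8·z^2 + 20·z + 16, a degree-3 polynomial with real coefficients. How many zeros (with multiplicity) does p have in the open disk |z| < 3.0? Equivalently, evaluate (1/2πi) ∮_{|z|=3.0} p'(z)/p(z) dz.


The zeros of p are: -2, -4, -2.
Their magnitudes are: 2, 4, 2.
Zeros with |z| < R = 3.0: -2, -2.
Count = 2.
By the argument principle, (1/2πi) ∮_{|z|=R} p'(z)/p(z) dz equals exactly this count.

Number of zeros inside |z| < 3.0: 2.


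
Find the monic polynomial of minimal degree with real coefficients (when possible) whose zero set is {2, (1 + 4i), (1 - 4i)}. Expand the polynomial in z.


The polynomial is p(z) = ∏_{α ∈ S} (z − α), where S = {2, (1 + 4i), (1 - 4i)}.
Expanding the product yields: p(z) = z^3 -4·z^2 + 21·z -34.
Note conjugate pairs combine to real quadratics: (z − (1+4i))(z − (1−4i)) = z² − 2z + 17.
The resulting polynomial has degree 3 and real coefficients as required.

p(z) = z^3 -4·z^2 + 21·z -34.


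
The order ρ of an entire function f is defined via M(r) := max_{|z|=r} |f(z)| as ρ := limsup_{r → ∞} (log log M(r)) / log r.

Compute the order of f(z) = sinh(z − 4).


sinh(w) is a linear combination of e^{iw} and e^{−iw} (or e^w, e^{−w} in the hyperbolic case), so |sinh(w)| ≤ e^{|w|}. With w = z − 4, |w| ≤ 1|z| + 4 = 1r + 4 on |z| = r, giving M(r) ≤ e^{1r + 4}, so ρ ≤ 1. On a suitable ray (z = it for sin/cos; z = t for sinh/cosh, t real → ∞), |sinh(z − 4)| grows like e^{1|t|}/2, so ρ ≥ 1. Hence ρ = 1.
Therefore ρ = 1.

Order ρ = 1.


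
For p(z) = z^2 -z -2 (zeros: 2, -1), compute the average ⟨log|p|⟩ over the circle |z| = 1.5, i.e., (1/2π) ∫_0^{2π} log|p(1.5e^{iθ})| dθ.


Zeros: -1, 2; r = 1.5.
Inside |z| < r: -1. Outside (|z| ≥ r): 2.
p(0) = -2, so log|p(0)| = log(2) = 0.6931.
Apply Jensen: I(r) = log|p(0)| + Σ_k log(r/|z_k|), summed over zeros inside |z| < r.
  log(r/|z_k|) for z_k = -1: log(1.5/1) = 0.4055
  Outside zeros (2) contribute nothing to the Jensen sum.
Sum over inside zeros: 0.4055.
I(r) = log|p(0)| + (inside sum) = 0.6931 + 0.4055 = 1.0986.
Note: since some zeros are outside |z| ≤ r, the simplified n·log(r) form does NOT apply — only the inside zeros contribute.

I(r) ≈ 1.0986.


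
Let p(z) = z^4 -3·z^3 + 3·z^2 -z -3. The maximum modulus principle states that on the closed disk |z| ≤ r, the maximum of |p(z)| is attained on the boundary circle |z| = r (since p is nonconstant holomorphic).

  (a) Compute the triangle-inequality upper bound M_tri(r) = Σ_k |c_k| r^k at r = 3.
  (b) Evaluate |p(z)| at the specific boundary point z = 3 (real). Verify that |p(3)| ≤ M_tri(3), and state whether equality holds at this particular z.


Coefficients: c_0 = -3, c_1 = -1, c_2 = 3, c_3 = -3, c_4 = 1. Radius r = 3.
Part (a). Triangle bound: M_tri(r) = Σ_k |c_k| r^k
  = |-3|·3^0 + |-1|·3^1 + |3|·3^2 + |-3|·3^3 + |1|·3^4
  = 3 + 3 + 27 + 81 + 81 = 195.
This bounds M(r) := max_{|z|=r} |p(z)| from above; equality holds iff all terms c_k z^k can be made to align in phase at a single z on |z|=r.
Part (b). At z = 3 (real, on the circle |z| = r):
  p(3) = (-3)·3^0 + (-1)·3^1 + (3)·3^2 + (-3)·3^3 + (1)·3^4 = 21.
  |p(3)| = 21.
Check: |p(3)| = 21 ≤ 195 = M_tri(3). ✓ Equality does not hold at z = 3 (the coefficients have mixed signs, so the terms do not all align in phase there).

M_tri(3) = 195; |p(3)| = 21; equality at z=3: no.


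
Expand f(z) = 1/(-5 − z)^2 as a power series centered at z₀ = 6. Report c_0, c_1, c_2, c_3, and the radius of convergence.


Let w = z − z₀, so z = z₀ + w.
Then -5 − z = -5 − (z₀ + w) = (-5 − z₀) − w = -11 − w.
f(z) = 1/(-11 − w)^2 = (1/(-11)^2) · (1 − w/(-11))^{−2}.
By the binomial series (1−u)^{−2} = Σ_{n≥0} C(n+1, 1) u^n for |u|<1, with u = w/(-11):
  c_n = C(n+1, 1) / (-11)^(n+2).
  c_0 = 1/(-11)^2 = 1/121.
  c_1 = 2/(-11)^3 = -2/1331.
  c_2 = 3/(-11)^4 = 3/14641.
  c_3 = 4/(-11)^5 = -4/161051.
The series is valid for |w/d| < 1, i.e. |z − z₀| < |d|.
Radius of convergence: R = |-5 − z₀| = |-11| = 11 (distance from z₀ to the singularity z = -5).

c_0 = 1/121, c_1 = -2/1331, c_2 = 3/14641, c_3 = -4/161051; R = 11.


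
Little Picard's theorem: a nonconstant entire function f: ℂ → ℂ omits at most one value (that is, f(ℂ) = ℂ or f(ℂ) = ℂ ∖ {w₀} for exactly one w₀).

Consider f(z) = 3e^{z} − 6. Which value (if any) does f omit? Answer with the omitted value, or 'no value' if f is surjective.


Little Picard bounds the complement of f(ℂ) to at most one point.
e^{z} is never zero on ℂ, so 3·e^{z} takes every value in ℂ ∖ {0}. Adding -6 shifts the range to ℂ ∖ {-6}. Thus f omits exactly the value -6.

Omitted value: -6.


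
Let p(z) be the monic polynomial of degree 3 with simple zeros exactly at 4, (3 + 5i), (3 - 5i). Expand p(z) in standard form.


The polynomial is p(z) = ∏_{α ∈ S} (z − α), where S = {4, (3 + 5i), (3 - 5i)}.
Expanding the product yields: p(z) = z^3 -10·z^2 + 58·z -136.
Note conjugate pairs combine to real quadratics: (z − (3+5i))(z − (3−5i)) = z² − 6z + 34.
The resulting polynomial has degree 3 and real coefficients as required.

p(z) = z^3 -10·z^2 + 58·z -136.


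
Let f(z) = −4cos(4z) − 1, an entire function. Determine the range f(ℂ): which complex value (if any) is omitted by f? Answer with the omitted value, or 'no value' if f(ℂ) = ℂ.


Little Picard bounds the complement of f(ℂ) to at most one point.
cos is entire and surjective onto ℂ: for every w ∈ ℂ, cos(ζ) = w has a solution ζ ∈ ℂ (e.g., via the complex inverse arccos). With ζ = 4z this gives z = ζ/(4). Then -4·cos(4z) takes every value in -4·ℂ = ℂ, and adding -1 is a bijection of ℂ. So f is surjective and omits no value. (Note: only on the real line is cos bounded by [−1, 1].)

Omitted value: no value.


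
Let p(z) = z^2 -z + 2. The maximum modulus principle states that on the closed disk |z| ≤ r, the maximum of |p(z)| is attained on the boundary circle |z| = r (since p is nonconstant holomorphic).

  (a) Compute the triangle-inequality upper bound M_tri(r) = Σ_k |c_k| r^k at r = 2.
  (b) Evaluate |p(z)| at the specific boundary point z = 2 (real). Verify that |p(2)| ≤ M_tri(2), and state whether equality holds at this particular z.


Coefficients: c_0 = 2, c_1 = -1, c_2 = 1. Radius r = 2.
Part (a). Triangle bound: M_tri(r) = Σ_k |c_k| r^k
  = |2|·2^0 + |-1|·2^1 + |1|·2^2
  = 2 + 2 + 4 = 8.
This bounds M(r) := max_{|z|=r} |p(z)| from above; equality holds iff all terms c_k z^k can be made to align in phase at a single z on |z|=r.
Part (b). At z = 2 (real, on the circle |z| = r):
  p(2) = (2)·2^0 + (-1)·2^1 + (1)·2^2 = 4.
  |p(2)| = 4.
Check: |p(2)| = 4 ≤ 8 = M_tri(2). ✓ Equality does not hold at z = 2 (the coefficients have mixed signs, so the terms do not all align in phase there).

M_tri(2) = 8; |p(2)| = 4; equality at z=2: no.


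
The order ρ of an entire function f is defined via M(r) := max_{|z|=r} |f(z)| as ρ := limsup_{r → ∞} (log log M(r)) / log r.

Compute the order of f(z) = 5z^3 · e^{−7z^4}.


M(r) = max_{|z|=r} |5|·|z|^3·|e^{−7z^4}| = 5·r^3 · e^{7r^4} (the factors attain their maxima compatibly on |z|=r). Then log M(r) = log 5 + 3·log r + 7r^4, dominated by the last term, so log log M(r) ~ 4·log r. The polynomial factor 5z^3 contributes only a log r term and does not affect the order. ρ = 4.
Therefore ρ = 4.

Order ρ = 4.


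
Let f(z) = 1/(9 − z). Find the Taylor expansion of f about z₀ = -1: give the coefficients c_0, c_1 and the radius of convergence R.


Let w = z − z₀, so z = z₀ + w.
Then 9 − z = 9 − (z₀ + w) = (9 − z₀) − w = 10 − w.
f(z) = 1/(10 − w) = (1/(10)) · 1/(1 − w/(10)) = Σ_{n≥0} w^n / (10)^(n+1).
So c_n = 1/(10)^(n+1):
  c_0 = 1/(10)^1 = 1/10.
  c_1 = 1/(10)^2 = 1/100.
The series is valid for |w/d| < 1, i.e. |z − z₀| < |d|.
Radius of convergence: R = |9 − z₀| = |10| = 10 (distance from z₀ to the singularity z = 9).

c_0 = 1/10, c_1 = 1/100; R = 10.


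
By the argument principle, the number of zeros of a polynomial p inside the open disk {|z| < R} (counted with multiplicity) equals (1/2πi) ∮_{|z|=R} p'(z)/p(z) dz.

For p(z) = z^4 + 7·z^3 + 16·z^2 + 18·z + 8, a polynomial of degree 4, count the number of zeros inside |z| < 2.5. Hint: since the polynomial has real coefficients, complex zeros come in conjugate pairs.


The zeros of p are: -1, (-1 + 1i), (-1 - 1i), -4.
Their magnitudes are: 1, 1.414, 1.414, 4.
Zeros with |z| < R = 2.5: -1, (-1 + 1i), (-1 - 1i).
Count = 3.
By the argument principle, (1/2πi) ∮_{|z|=R} p'(z)/p(z) dz equals exactly this count.

Number of zeros inside |z| < 2.5: 3.


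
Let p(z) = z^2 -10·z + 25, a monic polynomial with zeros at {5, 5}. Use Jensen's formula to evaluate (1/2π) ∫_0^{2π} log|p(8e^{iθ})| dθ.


Zeros: 5, 5; r = 8.
Inside |z| < r: 5, 5. Outside (|z| ≥ r): ∅.
p(0) = 25, so log|p(0)| = log(25) = 3.2189.
Apply Jensen: I(r) = log|p(0)| + Σ_k log(r/|z_k|), summed over zeros inside |z| < r.
  log(r/|z_k|) for z_k = 5: log(8/5) = 0.4700
  log(r/|z_k|) for z_k = 5: log(8/5) = 0.4700
Sum over inside zeros: 0.9400.
I(r) = log|p(0)| + (inside sum) = 3.2189 + 0.9400 = 4.1589.
Closed form (all zeros inside, monic): I(r) = n·log(r) = 2·log(8) = 4.1589. ✓

I(r) ≈ 4.1589.


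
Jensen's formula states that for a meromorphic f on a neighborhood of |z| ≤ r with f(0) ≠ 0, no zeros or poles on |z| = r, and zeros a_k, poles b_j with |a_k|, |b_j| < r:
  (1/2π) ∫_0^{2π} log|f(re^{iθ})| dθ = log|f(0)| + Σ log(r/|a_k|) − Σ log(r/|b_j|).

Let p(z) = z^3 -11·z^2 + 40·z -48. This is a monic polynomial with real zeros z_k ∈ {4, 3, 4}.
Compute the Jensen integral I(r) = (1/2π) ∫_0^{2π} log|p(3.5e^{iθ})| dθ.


Zeros: 3, 4, 4; r = 3.5.
Inside |z| < r: 3. Outside (|z| ≥ r): 4, 4.
p(0) = -48, so log|p(0)| = log(48) = 3.8712.
Apply Jensen: I(r) = log|p(0)| + Σ_k log(r/|z_k|), summed over zeros inside |z| < r.
  log(r/|z_k|) for z_k = 3: log(3.5/3) = 0.1542
  Outside zeros (4, 4) contribute nothing to the Jensen sum.
Sum over inside zeros: 0.1542.
I(r) = log|p(0)| + (inside sum) = 3.8712 + 0.1542 = 4.0254.
Note: since some zeros are outside |z| ≤ r, the simplified n·log(r) form does NOT apply — only the inside zeros contribute.

I(r) ≈ 4.0254.


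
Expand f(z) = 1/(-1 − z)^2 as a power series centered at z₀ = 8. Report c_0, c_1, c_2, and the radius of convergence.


Let w = z − z₀, so z = z₀ + w.
Then -1 − z = -1 − (z₀ + w) = (-1 − z₀) − w = -9 − w.
f(z) = 1/(-9 − w)^2 = (1/(-9)^2) · (1 − w/(-9))^{−2}.
By the binomial series (1−u)^{−2} = Σ_{n≥0} C(n+1, 1) u^n for |u|<1, with u = w/(-9):
  c_n = C(n+1, 1) / (-9)^(n+2).
  c_0 = 1/(-9)^2 = 1/81.
  c_1 = 2/(-9)^3 = -2/729.
  c_2 = 3/(-9)^4 = 1/2187.
The series is valid for |w/d| < 1, i.e. |z − z₀| < |d|.
Radius of convergence: R = |-1 − z₀| = |-9| = 9 (distance from z₀ to the singularity z = -1).

c_0 = 1/81, c_1 = -2/729, c_2 = 1/2187; R = 9.


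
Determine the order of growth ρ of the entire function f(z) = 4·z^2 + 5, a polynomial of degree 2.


|f(z)| ≤ Σ|c_k|·r^k = O(r^2) as r → ∞. Polynomial growth is O(e^{r^ε}) for every ε > 0 (since r^2/e^{r^ε} → 0), so ρ ≤ ε for all ε > 0, i.e. ρ = 0. Every nonconstant polynomial has order 0.
Therefore ρ = 0.

Order ρ = 0.


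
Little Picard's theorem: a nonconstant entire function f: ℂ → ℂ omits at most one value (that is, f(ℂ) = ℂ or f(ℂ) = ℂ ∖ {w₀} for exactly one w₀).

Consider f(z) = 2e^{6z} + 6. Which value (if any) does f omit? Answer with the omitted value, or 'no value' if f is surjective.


Little Picard bounds the complement of f(ℂ) to at most one point.
e^{6z} is never zero on ℂ, so 2·e^{6z} takes every value in ℂ ∖ {0}. Adding 6 shifts the range to ℂ ∖ {6}. Thus f omits exactly the value 6.

Omitted value: 6.


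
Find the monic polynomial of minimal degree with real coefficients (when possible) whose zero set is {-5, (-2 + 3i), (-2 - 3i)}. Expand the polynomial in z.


The polynomial is p(z) = ∏_{α ∈ S} (z − α), where S = {-5, (-2 + 3i), (-2 - 3i)}.
Expanding the product yields: p(z) = z^3 + 9·z^2 + 33·z + 65.
Note conjugate pairs combine to real quadratics: (z − (-2+3i))(z − (-2−3i)) = z² + 4z + 13.
The resulting polynomial has degree 3 and real coefficients as required.

p(z) = z^3 + 9·z^2 + 33·z + 65.


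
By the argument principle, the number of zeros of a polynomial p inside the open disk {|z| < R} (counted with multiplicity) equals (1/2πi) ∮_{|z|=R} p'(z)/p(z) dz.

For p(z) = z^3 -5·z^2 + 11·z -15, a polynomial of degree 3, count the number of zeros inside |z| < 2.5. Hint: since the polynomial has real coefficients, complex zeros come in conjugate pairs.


The zeros of p are: 3, (1 + 2i), (1 - 2i).
Their magnitudes are: 3, 2.236, 2.236.
Zeros with |z| < R = 2.5: (1 + 2i), (1 - 2i).
Count = 2.
By the argument principle, (1/2πi) ∮_{|z|=R} p'(z)/p(z) dz equals exactly this count.

Number of zeros inside |z| < 2.5: 2.


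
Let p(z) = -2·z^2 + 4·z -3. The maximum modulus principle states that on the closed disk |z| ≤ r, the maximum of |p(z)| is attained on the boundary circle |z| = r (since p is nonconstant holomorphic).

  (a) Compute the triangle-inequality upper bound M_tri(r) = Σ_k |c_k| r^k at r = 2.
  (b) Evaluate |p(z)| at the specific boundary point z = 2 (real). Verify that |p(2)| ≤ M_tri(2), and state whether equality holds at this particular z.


Coefficients: c_0 = -3, c_1 = 4, c_2 = -2. Radius r = 2.
Part (a). Triangle bound: M_tri(r) = Σ_k |c_k| r^k
  = |-3|·2^0 + |4|·2^1 + |-2|·2^2
  = 3 + 8 + 8 = 19.
This bounds M(r) := max_{|z|=r} |p(z)| from above; equality holds iff all terms c_k z^k can be made to align in phase at a single z on |z|=r.
Part (b). At z = 2 (real, on the circle |z| = r):
  p(2) = (-3)·2^0 + (4)·2^1 + (-2)·2^2 = -3.
  |p(2)| = 3.
Check: |p(2)| = 3 ≤ 19 = M_tri(2). ✓ Equality does not hold at z = 2 (the coefficients have mixed signs, so the terms do not all align in phase there).

M_tri(2) = 19; |p(2)| = 3; equality at z=2: no.


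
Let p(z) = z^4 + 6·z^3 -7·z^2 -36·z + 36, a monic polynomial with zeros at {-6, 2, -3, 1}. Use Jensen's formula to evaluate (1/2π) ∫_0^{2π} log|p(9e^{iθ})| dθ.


Zeros: -6, -3, 1, 2; r = 9.
Inside |z| < r: -6, -3, 1, 2. Outside (|z| ≥ r): ∅.
p(0) = 36, so log|p(0)| = log(36) = 3.5835.
Apply Jensen: I(r) = log|p(0)| + Σ_k log(r/|z_k|), summed over zeros inside |z| < r.
  log(r/|z_k|) for z_k = -6: log(9/6) = 0.4055
  log(r/|z_k|) for z_k = 2: log(9/2) = 1.5041
  log(r/|z_k|) for z_k = -3: log(9/3) = 1.0986
  log(r/|z_k|) for z_k = 1: log(9/1) = 2.1972
Sum over inside zeros: 5.2054.
I(r) = log|p(0)| + (inside sum) = 3.5835 + 5.2054 = 8.7889.
Closed form (all zeros inside, monic): I(r) = n·log(r) = 4·log(9) = 8.7889. ✓

I(r) ≈ 8.7889.


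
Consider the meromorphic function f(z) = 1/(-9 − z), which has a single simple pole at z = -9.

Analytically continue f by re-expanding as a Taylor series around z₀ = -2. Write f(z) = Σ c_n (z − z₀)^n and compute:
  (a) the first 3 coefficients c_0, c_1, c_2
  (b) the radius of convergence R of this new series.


Let w = z − z₀, so z = z₀ + w.
Then -9 − z = -9 − (z₀ + w) = (-9 − z₀) − w = -7 − w.
f(z) = 1/(-7 − w) = (1/(-7)) · 1/(1 − w/(-7)) = Σ_{n≥0} w^n / (-7)^(n+1).
So c_n = 1/(-7)^(n+1):
  c_0 = 1/(-7)^1 = -1/7.
  c_1 = 1/(-7)^2 = 1/49.
  c_2 = 1/(-7)^3 = -1/343.
The series is valid for |w/d| < 1, i.e. |z − z₀| < |d|.
Radius of convergence: R = |-9 − z₀| = |-7| = 7 (distance from z₀ to the singularity z = -9).

c_0 = -1/7, c_1 = 1/49, c_2 = -1/343; R = 7.


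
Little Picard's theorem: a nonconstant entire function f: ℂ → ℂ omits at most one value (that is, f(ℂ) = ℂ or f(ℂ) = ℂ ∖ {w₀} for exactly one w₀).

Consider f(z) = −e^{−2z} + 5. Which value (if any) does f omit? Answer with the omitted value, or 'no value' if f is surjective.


Little Picard bounds the complement of f(ℂ) to at most one point.
e^{−2z} is never zero on ℂ, so -1·e^{−2z} takes every value in ℂ ∖ {0}. Adding 5 shifts the range to ℂ ∖ {5}. Thus f omits exactly the value 5.

Omitted value: 5.


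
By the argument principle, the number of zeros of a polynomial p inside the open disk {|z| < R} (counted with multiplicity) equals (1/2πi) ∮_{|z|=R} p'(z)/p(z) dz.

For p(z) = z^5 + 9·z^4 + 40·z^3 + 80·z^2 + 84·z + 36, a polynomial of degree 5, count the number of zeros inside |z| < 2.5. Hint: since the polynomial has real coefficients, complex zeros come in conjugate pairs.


The zeros of p are: (-3 + 3i), (-3 - 3i), (-1 + 1i), (-1 - 1i), -1.
Their magnitudes are: 4.243, 4.243, 1.414, 1.414, 1.
Zeros with |z| < R = 2.5: (-1 + 1i), (-1 - 1i), -1.
Count = 3.
By the argument principle, (1/2πi) ∮_{|z|=R} p'(z)/p(z) dz equals exactly this count.

Number of zeros inside |z| < 2.5: 3.


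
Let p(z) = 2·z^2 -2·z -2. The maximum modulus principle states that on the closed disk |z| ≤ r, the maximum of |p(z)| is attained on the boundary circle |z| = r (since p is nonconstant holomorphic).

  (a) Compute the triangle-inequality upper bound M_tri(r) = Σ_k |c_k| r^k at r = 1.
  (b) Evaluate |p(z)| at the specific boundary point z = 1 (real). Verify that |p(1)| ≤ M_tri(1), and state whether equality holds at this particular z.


Coefficients: c_0 = -2, c_1 = -2, c_2 = 2. Radius r = 1.
Part (a). Triangle bound: M_tri(r) = Σ_k |c_k| r^k
  = |-2|·1^0 + |-2|·1^1 + |2|·1^2
  = 2 + 2 + 2 = 6.
This bounds M(r) := max_{|z|=r} |p(z)| from above; equality holds iff all terms c_k z^k can be made to align in phase at a single z on |z|=r.
Part (b). At z = 1 (real, on the circle |z| = r):
  p(1) = (-2)·1^0 + (-2)·1^1 + (2)·1^2 = -2.
  |p(1)| = 2.
Check: |p(1)| = 2 ≤ 6 = M_tri(1). ✓ Equality does not hold at z = 1 (the coefficients have mixed signs, so the terms do not all align in phase there).

M_tri(1) = 6; |p(1)| = 2; equality at z=1: no.


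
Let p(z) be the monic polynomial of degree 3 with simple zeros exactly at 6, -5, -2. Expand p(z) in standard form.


The polynomial is p(z) = ∏_{α ∈ S} (z − α), where S = {6, -5, -2}.
Expanding the product yields: p(z) = z^3 + z^2 -32·z -60.
The resulting polynomial has degree 3 and real coefficients as required.

p(z) = z^3 + z^2 -32·z -60.


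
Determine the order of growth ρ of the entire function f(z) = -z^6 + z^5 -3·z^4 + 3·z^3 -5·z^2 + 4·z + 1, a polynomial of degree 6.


|f(z)| ≤ Σ|c_k|·r^k = O(r^6) as r → ∞. Polynomial growth is O(e^{r^ε}) for every ε > 0 (since r^6/e^{r^ε} → 0), so ρ ≤ ε for all ε > 0, i.e. ρ = 0. Every nonconstant polynomial has order 0.
Therefore ρ = 0.

Order ρ = 0.


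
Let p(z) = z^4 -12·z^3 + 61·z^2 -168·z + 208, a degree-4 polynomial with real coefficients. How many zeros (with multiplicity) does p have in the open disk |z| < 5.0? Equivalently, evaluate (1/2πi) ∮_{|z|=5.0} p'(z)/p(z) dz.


The zeros of p are: 4, 4, (2 + 3i), (2 - 3i).
Their magnitudes are: 4, 4, 3.606, 3.606.
Zeros with |z| < R = 5.0: 4, 4, (2 + 3i), (2 - 3i).
Count = 4.
By the argument principle, (1/2πi) ∮_{|z|=R} p'(z)/p(z) dz equals exactly this count.

Number of zeros inside |z| < 5.0: 4.


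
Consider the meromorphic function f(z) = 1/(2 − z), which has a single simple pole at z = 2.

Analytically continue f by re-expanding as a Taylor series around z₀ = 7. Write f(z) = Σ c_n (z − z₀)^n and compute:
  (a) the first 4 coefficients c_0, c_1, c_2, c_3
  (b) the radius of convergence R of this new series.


Let w = z − z₀, so z = z₀ + w.
Then 2 − z = 2 − (z₀ + w) = (2 − z₀) − w = -5 − w.
f(z) = 1/(-5 − w) = (1/(-5)) · 1/(1 − w/(-5)) = Σ_{n≥0} w^n / (-5)^(n+1).
So c_n = 1/(-5)^(n+1):
  c_0 = 1/(-5)^1 = -1/5.
  c_1 = 1/(-5)^2 = 1/25.
  c_2 = 1/(-5)^3 = -1/125.
  c_3 = 1/(-5)^4 = 1/625.
The series is valid for |w/d| < 1, i.e. |z − z₀| < |d|.
Radius of convergence: R = |2 − z₀| = |-5| = 5 (distance from z₀ to the singularity z = 2).

c_0 = -1/5, c_1 = 1/25, c_2 = -1/125, c_3 = 1/625; R = 5.


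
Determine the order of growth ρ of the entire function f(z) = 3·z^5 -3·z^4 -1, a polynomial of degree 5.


|f(z)| ≤ Σ|c_k|·r^k = O(r^5) as r → ∞. Polynomial growth is O(e^{r^ε}) for every ε > 0 (since r^5/e^{r^ε} → 0), so ρ ≤ ε for all ε > 0, i.e. ρ = 0. Every nonconstant polynomial has order 0.
Therefore ρ = 0.

Order ρ = 0.


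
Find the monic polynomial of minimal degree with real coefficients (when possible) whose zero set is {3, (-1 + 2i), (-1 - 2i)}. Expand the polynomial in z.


The polynomial is p(z) = ∏_{α ∈ S} (z − α), where S = {3, (-1 + 2i), (-1 - 2i)}.
Expanding the product yields: p(z) = z^3 -z^2 -z -15.
Note conjugate pairs combine to real quadratics: (z − (-1+2i))(z − (-1−2i)) = z² + 2z + 5.
The resulting polynomial has degree 3 and real coefficients as required.

p(z) = z^3 -z^2 -z -15.


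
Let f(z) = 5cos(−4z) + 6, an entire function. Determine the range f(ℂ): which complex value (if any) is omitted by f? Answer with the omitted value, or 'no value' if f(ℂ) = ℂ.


Little Picard bounds the complement of f(ℂ) to at most one point.
cos is entire and surjective onto ℂ: for every w ∈ ℂ, cos(ζ) = w has a solution ζ ∈ ℂ (e.g., via the complex inverse arccos). With ζ = −4z this gives z = ζ/(-4). Then 5·cos(−4z) takes every value in 5·ℂ = ℂ, and adding 6 is a bijection of ℂ. So f is surjective and omits no value. (Note: only on the real line is cos bounded by [−1, 1].)

Omitted value: no value.


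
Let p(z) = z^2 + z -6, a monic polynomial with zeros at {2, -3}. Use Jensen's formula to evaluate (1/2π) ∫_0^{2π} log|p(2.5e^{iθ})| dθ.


Zeros: -3, 2; r = 2.5.
Inside |z| < r: 2. Outside (|z| ≥ r): -3.
p(0) = -6, so log|p(0)| = log(6) = 1.7918.
Apply Jensen: I(r) = log|p(0)| + Σ_k log(r/|z_k|), summed over zeros inside |z| < r.
  log(r/|z_k|) for z_k = 2: log(2.5/2) = 0.2231
  Outside zeros (-3) contribute nothing to the Jensen sum.
Sum over inside zeros: 0.2231.
I(r) = log|p(0)| + (inside sum) = 1.7918 + 0.2231 = 2.0149.
Note: since some zeros are outside |z| ≤ r, the simplified n·log(r) form does NOT apply — only the inside zeros contribute.

I(r) ≈ 2.0149.


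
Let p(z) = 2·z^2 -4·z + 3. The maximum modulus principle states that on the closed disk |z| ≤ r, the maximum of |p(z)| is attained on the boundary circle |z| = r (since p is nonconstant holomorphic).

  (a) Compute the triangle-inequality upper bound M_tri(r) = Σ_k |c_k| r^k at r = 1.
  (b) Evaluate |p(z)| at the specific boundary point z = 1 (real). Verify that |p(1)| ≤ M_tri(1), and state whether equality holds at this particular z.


Coefficients: c_0 = 3, c_1 = -4, c_2 = 2. Radius r = 1.
Part (a). Triangle bound: M_tri(r) = Σ_k |c_k| r^k
  = |3|·1^0 + |-4|·1^1 + |2|·1^2
  = 3 + 4 + 2 = 9.
This bounds M(r) := max_{|z|=r} |p(z)| from above; equality holds iff all terms c_k z^k can be made to align in phase at a single z on |z|=r.
Part (b). At z = 1 (real, on the circle |z| = r):
  p(1) = (3)·1^0 + (-4)·1^1 + (2)·1^2 = 1.
  |p(1)| = 1.
Check: |p(1)| = 1 ≤ 9 = M_tri(1). ✓ Equality does not hold at z = 1 (the coefficients have mixed signs, so the terms do not all align in phase there).

M_tri(1) = 9; |p(1)| = 1; equality at z=1: no.


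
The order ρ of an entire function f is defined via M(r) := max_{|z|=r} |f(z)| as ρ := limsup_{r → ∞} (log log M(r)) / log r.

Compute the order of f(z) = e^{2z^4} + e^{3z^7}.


Each summand is entire of order 4 and 7 respectively (as in the single-exponential case). The order of a sum is at most the max of the orders, so ρ ≤ 7. For the lower bound: on |z|=r choose arg z so that 3z^7 is real positive; then |e^{3z^7}| = e^{3r^7} while |e^{2z^4}| ≤ e^{2r^4} = o(e^{3r^7}). So |f| ≥ e^{3r^7}(1 − o(1)) and ρ ≥ 7. Hence ρ = max(4, 7) = 7.
Therefore ρ = 7.

Order ρ = 7.


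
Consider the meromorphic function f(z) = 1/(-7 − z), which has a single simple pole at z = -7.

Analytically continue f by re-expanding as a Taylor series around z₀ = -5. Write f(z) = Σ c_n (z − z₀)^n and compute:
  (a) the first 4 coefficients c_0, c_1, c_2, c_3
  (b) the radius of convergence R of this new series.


Let w = z − z₀, so z = z₀ + w.
Then -7 − z = -7 − (z₀ + w) = (-7 − z₀) − w = -2 − w.
f(z) = 1/(-2 − w) = (1/(-2)) · 1/(1 − w/(-2)) = Σ_{n≥0} w^n / (-2)^(n+1).
So c_n = 1/(-2)^(n+1):
  c_0 = 1/(-2)^1 = -1/2.
  c_1 = 1/(-2)^2 = 1/4.
  c_2 = 1/(-2)^3 = -1/8.
  c_3 = 1/(-2)^4 = 1/16.
The series is valid for |w/d| < 1, i.e. |z − z₀| < |d|.
Radius of convergence: R = |-7 − z₀| = |-2| = 2 (distance from z₀ to the singularity z = -7).

c_0 = -1/2, c_1 = 1/4, c_2 = -1/8, c_3 = 1/16; R = 2.


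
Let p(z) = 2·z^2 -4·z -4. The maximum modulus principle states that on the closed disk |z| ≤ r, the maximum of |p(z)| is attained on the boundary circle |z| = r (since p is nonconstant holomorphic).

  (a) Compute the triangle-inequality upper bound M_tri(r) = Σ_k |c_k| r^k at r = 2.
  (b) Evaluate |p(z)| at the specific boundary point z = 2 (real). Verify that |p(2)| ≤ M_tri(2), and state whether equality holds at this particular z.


Coefficients: c_0 = -4, c_1 = -4, c_2 = 2. Radius r = 2.
Part (a). Triangle bound: M_tri(r) = Σ_k |c_k| r^k
  = |-4|·2^0 + |-4|·2^1 + |2|·2^2
  = 4 + 8 + 8 = 20.
This bounds M(r) := max_{|z|=r} |p(z)| from above; equality holds iff all terms c_k z^k can be made to align in phase at a single z on |z|=r.
Part (b). At z = 2 (real, on the circle |z| = r):
  p(2) = (-4)·2^0 + (-4)·2^1 + (2)·2^2 = -4.
  |p(2)| = 4.
Check: |p(2)| = 4 ≤ 20 = M_tri(2). ✓ Equality does not hold at z = 2 (the coefficients have mixed signs, so the terms do not all align in phase there).

M_tri(2) = 20; |p(2)| = 4; equality at z=2: no.
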